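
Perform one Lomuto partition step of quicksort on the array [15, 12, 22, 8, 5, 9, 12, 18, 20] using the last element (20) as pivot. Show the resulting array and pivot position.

Lomuto partition with pivot = 20:

Initial array: [15, 12, 22, 8, 5, 9, 12, 18, 20]

arr[0]=15 <= 20: swap with position 0, array becomes [15, 12, 22, 8, 5, 9, 12, 18, 20]
arr[1]=12 <= 20: swap with position 1, array becomes [15, 12, 22, 8, 5, 9, 12, 18, 20]
arr[2]=22 > 20: no swap
arr[3]=8 <= 20: swap with position 2, array becomes [15, 12, 8, 22, 5, 9, 12, 18, 20]
arr[4]=5 <= 20: swap with position 3, array becomes [15, 12, 8, 5, 22, 9, 12, 18, 20]
arr[5]=9 <= 20: swap with position 4, array becomes [15, 12, 8, 5, 9, 22, 12, 18, 20]
arr[6]=12 <= 20: swap with position 5, array becomes [15, 12, 8, 5, 9, 12, 22, 18, 20]
arr[7]=18 <= 20: swap with position 6, array becomes [15, 12, 8, 5, 9, 12, 18, 22, 20]

Place pivot at position 7: [15, 12, 8, 5, 9, 12, 18, 20, 22]
Pivot position: 7

After partitioning with pivot 20, the array becomes [15, 12, 8, 5, 9, 12, 18, 20, 22]. The pivot is placed at index 7. All elements to the left of the pivot are <= 20, and all elements to the right are > 20.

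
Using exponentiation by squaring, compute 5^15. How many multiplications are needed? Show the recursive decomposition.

Computing 5^15 by squaring (build up from 5^1; each line after the first costs one multiplication):

5^1 = 5
5^2 = (5^1)^2 = 5^2 = 25
5^3 = 5 * 5^2 = 5 * 25 = 125
5^6 = (5^3)^2 = 125^2 = 15625
5^7 = 5 * 5^6 = 5 * 15625 = 78125
5^14 = (5^7)^2 = 78125^2 = 6103515625
5^15 = 5 * 5^14 = 5 * 6103515625 = 30517578125

Result: 30517578125
Multiplications needed: 6 (6 lines after 5^1)

5^15 = 30517578125. Using exponentiation by squaring, this requires 6 multiplications. The key idea: if the exponent is even, square the half-power; if odd, multiply by the base once.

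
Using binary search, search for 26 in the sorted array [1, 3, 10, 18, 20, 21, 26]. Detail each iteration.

Binary search for 26 in [1, 3, 10, 18, 20, 21, 26]:

lo=0, hi=6, mid=3, arr[mid]=18 -> 18 < 26, search right half
lo=4, hi=6, mid=5, arr[mid]=21 -> 21 < 26, search right half
lo=6, hi=6, mid=6, arr[mid]=26 -> Found target at index 6!

Binary search finds 26 at index 6 after 3 comparisons. The search repeatedly halves the search space by comparing with the middle element.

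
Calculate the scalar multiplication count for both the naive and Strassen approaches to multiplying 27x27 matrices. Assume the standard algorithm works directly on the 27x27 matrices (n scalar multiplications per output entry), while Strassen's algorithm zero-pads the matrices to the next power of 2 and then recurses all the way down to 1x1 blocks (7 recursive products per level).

Matrix multiplication for 27x27 matrices:

Strassen's algorithm requires power-of-2 dimensions. Pad 27x27 to 32x32 (next power of 2).

Standard algorithm: 27^3 = 19683 multiplications
Strassen's algorithm: 7^(log2(32)) = 7^5 = 16807 multiplications
Savings: 19683 - 16807 = 2876 multiplications

Standard: 19683 multiplications (27^3). Strassen: 16807 multiplications (7^5, after padding to 32x32). Strassen reduces 8 recursive multiplications to 7 at each level.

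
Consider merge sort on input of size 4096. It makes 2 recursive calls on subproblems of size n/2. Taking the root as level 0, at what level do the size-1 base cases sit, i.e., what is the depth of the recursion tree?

For divide and conquer with division factor 2:

Problem sizes at each level:
Level 0: 4096
Level 1: 2048
Level 2: 1024
Level 3: 512
Level 4: 256
Level 5: 128
Level 6: 64
Level 7: 32
Level 8: 16
Level 9: 8
Level 10: 4
Level 11: 2
Level 12: 1

The root is level 0 and the size-1 base case is level 12 (the tree spans levels 0 through 12, i.e. 13 levels counting the root), so the depth is the number of divisions: log_2(4096) = 12

The recursion tree depth is log_2(4096) = 12. At each level, the problem size is divided by 2, so it takes 12 divisions to reduce to a base case of size 1. The algorithm makes 2 recursive calls at each level.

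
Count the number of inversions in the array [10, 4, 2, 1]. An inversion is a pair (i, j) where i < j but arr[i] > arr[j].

Finding inversions in [10, 4, 2, 1]:

(0, 1): arr[0]=10 > arr[1]=4
(0, 2): arr[0]=10 > arr[2]=2
(0, 3): arr[0]=10 > arr[3]=1
(1, 2): arr[1]=4 > arr[2]=2
(1, 3): arr[1]=4 > arr[3]=1
(2, 3): arr[2]=2 > arr[3]=1

Total inversions: 6

The array has 6 inversion(s): (0,1), (0,2), (0,3), (1,2), (1,3), (2,3). Each pair (i,j) satisfies i < j and arr[i] > arr[j].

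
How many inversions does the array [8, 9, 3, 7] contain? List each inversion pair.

Finding inversions in [8, 9, 3, 7]:

(0, 2): arr[0]=8 > arr[2]=3
(0, 3): arr[0]=8 > arr[3]=7
(1, 2): arr[1]=9 > arr[2]=3
(1, 3): arr[1]=9 > arr[3]=7

Total inversions: 4

The array has 4 inversion(s): (0,2), (0,3), (1,2), (1,3). Each pair (i,j) satisfies i < j and arr[i] > arr[j].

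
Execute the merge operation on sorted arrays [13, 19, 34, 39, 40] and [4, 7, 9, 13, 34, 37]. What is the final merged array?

Merging process:

Compare 13 vs 4: take 4 from right. Merged: [4]
Compare 13 vs 7: take 7 from right. Merged: [4, 7]
Compare 13 vs 9: take 9 from right. Merged: [4, 7, 9]
Compare 13 vs 13: take 13 from left. Merged: [4, 7, 9, 13]
Compare 19 vs 13: take 13 from right. Merged: [4, 7, 9, 13, 13]
Compare 19 vs 34: take 19 from left. Merged: [4, 7, 9, 13, 13, 19]
Compare 34 vs 34: take 34 from left. Merged: [4, 7, 9, 13, 13, 19, 34]
Compare 39 vs 34: take 34 from right. Merged: [4, 7, 9, 13, 13, 19, 34, 34]
Compare 39 vs 37: take 37 from right. Merged: [4, 7, 9, 13, 13, 19, 34, 34, 37]
Append remaining from left: [39, 40]. Merged: [4, 7, 9, 13, 13, 19, 34, 34, 37, 39, 40]

Final merged array: [4, 7, 9, 13, 13, 19, 34, 34, 37, 39, 40]
Total comparisons: 9

The merged array is [4, 7, 9, 13, 13, 19, 34, 34, 37, 39, 40], requiring 9 comparisons. The merge step runs in O(n) time where n is the total number of elements.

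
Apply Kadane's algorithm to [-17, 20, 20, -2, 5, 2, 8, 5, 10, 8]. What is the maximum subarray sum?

Using Kadane's algorithm on [-17, 20, 20, -2, 5, 2, 8, 5, 10, 8]:

Scanning through the array:
Position 1 (value 20): max_ending_here = 20, max_so_far = 20
Position 2 (value 20): max_ending_here = 40, max_so_far = 40
Position 3 (value -2): max_ending_here = 38, max_so_far = 40
Position 4 (value 5): max_ending_here = 43, max_so_far = 43
Position 5 (value 2): max_ending_here = 45, max_so_far = 45
Position 6 (value 8): max_ending_here = 53, max_so_far = 53
Position 7 (value 5): max_ending_here = 58, max_so_far = 58
Position 8 (value 10): max_ending_here = 68, max_so_far = 68
Position 9 (value 8): max_ending_here = 76, max_so_far = 76

Maximum subarray: [20, 20, -2, 5, 2, 8, 5, 10, 8]
Maximum sum: 76

The maximum subarray is [20, 20, -2, 5, 2, 8, 5, 10, 8] with sum 76. This subarray runs from index 1 to index 9.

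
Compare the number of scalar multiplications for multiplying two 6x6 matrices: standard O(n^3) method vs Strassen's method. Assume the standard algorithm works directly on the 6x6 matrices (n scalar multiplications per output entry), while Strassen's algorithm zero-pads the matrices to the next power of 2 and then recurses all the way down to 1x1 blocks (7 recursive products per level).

Matrix multiplication for 6x6 matrices:

Strassen's algorithm requires power-of-2 dimensions. Pad 6x6 to 8x8 (next power of 2).

Standard algorithm: 6^3 = 216 multiplications
Strassen's algorithm: 7^(log2(8)) = 7^3 = 343 multiplications
Difference: 216 - 343 = -127 (Strassen uses MORE here due to padding overhead — for small or just-over-power-of-2 n, padding can outweigh the per-level savings)

Standard: 216 multiplications (6^3). Strassen: 343 multiplications (7^3, after padding to 8x8). Strassen reduces 8 recursive multiplications to 7 at each level.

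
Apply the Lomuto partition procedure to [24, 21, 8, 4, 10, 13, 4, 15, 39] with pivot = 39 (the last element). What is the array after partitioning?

Lomuto partition with pivot = 39:

Initial array: [24, 21, 8, 4, 10, 13, 4, 15, 39]

arr[0]=24 <= 39: swap with position 0, array becomes [24, 21, 8, 4, 10, 13, 4, 15, 39]
arr[1]=21 <= 39: swap with position 1, array becomes [24, 21, 8, 4, 10, 13, 4, 15, 39]
arr[2]=8 <= 39: swap with position 2, array becomes [24, 21, 8, 4, 10, 13, 4, 15, 39]
arr[3]=4 <= 39: swap with position 3, array becomes [24, 21, 8, 4, 10, 13, 4, 15, 39]
arr[4]=10 <= 39: swap with position 4, array becomes [24, 21, 8, 4, 10, 13, 4, 15, 39]
arr[5]=13 <= 39: swap with position 5, array becomes [24, 21, 8, 4, 10, 13, 4, 15, 39]
arr[6]=4 <= 39: swap with position 6, array becomes [24, 21, 8, 4, 10, 13, 4, 15, 39]
arr[7]=15 <= 39: swap with position 7, array becomes [24, 21, 8, 4, 10, 13, 4, 15, 39]

Place pivot at position 8: [24, 21, 8, 4, 10, 13, 4, 15, 39]
Pivot position: 8

After partitioning with pivot 39, the array becomes [24, 21, 8, 4, 10, 13, 4, 15, 39]. The pivot is placed at index 8. All elements to the left of the pivot are <= 39, and all elements to the right are > 39.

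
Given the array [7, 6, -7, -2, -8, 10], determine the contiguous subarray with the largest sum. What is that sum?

Using Kadane's algorithm on [7, 6, -7, -2, -8, 10]:

Scanning through the array:
Position 1 (value 6): max_ending_here = 13, max_so_far = 13
Position 2 (value -7): max_ending_here = 6, max_so_far = 13
Position 3 (value -2): max_ending_here = 4, max_so_far = 13
Position 4 (value -8): max_ending_here = -4, max_so_far = 13
Position 5 (value 10): max_ending_here = 10, max_so_far = 13

Maximum subarray: [7, 6]
Maximum sum: 13

The maximum subarray is [7, 6] with sum 13. This subarray runs from index 0 to index 1.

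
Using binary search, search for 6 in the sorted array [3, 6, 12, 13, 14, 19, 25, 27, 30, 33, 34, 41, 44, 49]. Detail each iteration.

Binary search for 6 in [3, 6, 12, 13, 14, 19, 25, 27, 30, 33, 34, 41, 44, 49]:

lo=0, hi=13, mid=6, arr[mid]=25 -> 25 > 6, search left half
lo=0, hi=5, mid=2, arr[mid]=12 -> 12 > 6, search left half
lo=0, hi=1, mid=0, arr[mid]=3 -> 3 < 6, search right half
lo=1, hi=1, mid=1, arr[mid]=6 -> Found target at index 1!

Binary search finds 6 at index 1 after 4 comparisons. The search repeatedly halves the search space by comparing with the middle element.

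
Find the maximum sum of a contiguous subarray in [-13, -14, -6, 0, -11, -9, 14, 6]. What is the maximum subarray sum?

Using Kadane's algorithm on [-13, -14, -6, 0, -11, -9, 14, 6]:

Scanning through the array:
Position 1 (value -14): max_ending_here = -14, max_so_far = -13
Position 2 (value -6): max_ending_here = -6, max_so_far = -6
Position 3 (value 0): max_ending_here = 0, max_so_far = 0
Position 4 (value -11): max_ending_here = -11, max_so_far = 0
Position 5 (value -9): max_ending_here = -9, max_so_far = 0
Position 6 (value 14): max_ending_here = 14, max_so_far = 14
Position 7 (value 6): max_ending_here = 20, max_so_far = 20

Maximum subarray: [14, 6]
Maximum sum: 20

The maximum subarray is [14, 6] with sum 20. This subarray runs from index 6 to index 7.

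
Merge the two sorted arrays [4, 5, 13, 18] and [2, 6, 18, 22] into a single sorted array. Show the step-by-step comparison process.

Merging process:

Compare 4 vs 2: take 2 from right. Merged: [2]
Compare 4 vs 6: take 4 from left. Merged: [2, 4]
Compare 5 vs 6: take 5 from left. Merged: [2, 4, 5]
Compare 13 vs 6: take 6 from right. Merged: [2, 4, 5, 6]
Compare 13 vs 18: take 13 from left. Merged: [2, 4, 5, 6, 13]
Compare 18 vs 18: take 18 from left. Merged: [2, 4, 5, 6, 13, 18]
Append remaining from right: [18, 22]. Merged: [2, 4, 5, 6, 13, 18, 18, 22]

Final merged array: [2, 4, 5, 6, 13, 18, 18, 22]
Total comparisons: 6

The merged array is [2, 4, 5, 6, 13, 18, 18, 22], requiring 6 comparisons. The merge step runs in O(n) time where n is the total number of elements.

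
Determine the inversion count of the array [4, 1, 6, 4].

Finding inversions in [4, 1, 6, 4]:

(0, 1): arr[0]=4 > arr[1]=1
(2, 3): arr[2]=6 > arr[3]=4

Total inversions: 2

The array has 2 inversion(s): (0,1), (2,3). Each pair (i,j) satisfies i < j and arr[i] > arr[j].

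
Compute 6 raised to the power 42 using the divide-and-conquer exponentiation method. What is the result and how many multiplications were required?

Computing 6^42 by squaring (build up from 6^1; each line after the first costs one multiplication):

6^1 = 6
6^2 = (6^1)^2 = 6^2 = 36
6^4 = (6^2)^2 = 36^2 = 1296
6^5 = 6 * 6^4 = 6 * 1296 = 7776
6^10 = (6^5)^2 = 7776^2 = 60466176
6^20 = (6^10)^2 = 60466176^2 = 3656158440062976
6^21 = 6 * 6^20 = 6 * 3656158440062976 = 21936950640377856
6^42 = (6^21)^2 = 21936950640377856^2 = 481229803398374426442198455156736

Result: 481229803398374426442198455156736
Multiplications needed: 7 (7 lines after 6^1)

6^42 = 481229803398374426442198455156736. Using exponentiation by squaring, this requires 7 multiplications. The key idea: if the exponent is even, square the half-power; if odd, multiply by the base once.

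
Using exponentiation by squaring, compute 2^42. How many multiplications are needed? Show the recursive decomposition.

Computing 2^42 by squaring (build up from 2^1; each line after the first costs one multiplication):

2^1 = 2
2^2 = (2^1)^2 = 2^2 = 4
2^4 = (2^2)^2 = 4^2 = 16
2^5 = 2 * 2^4 = 2 * 16 = 32
2^10 = (2^5)^2 = 32^2 = 1024
2^20 = (2^10)^2 = 1024^2 = 1048576
2^21 = 2 * 2^20 = 2 * 1048576 = 2097152
2^42 = (2^21)^2 = 2097152^2 = 4398046511104

Result: 4398046511104
Multiplications needed: 7 (7 lines after 2^1)

2^42 = 4398046511104. Using exponentiation by squaring, this requires 7 multiplications. The key idea: if the exponent is even, square the half-power; if odd, multiply by the base once.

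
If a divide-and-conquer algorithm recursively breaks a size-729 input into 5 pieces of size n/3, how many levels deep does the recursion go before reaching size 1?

For divide and conquer with division factor 3:

Problem sizes at each level:
Level 0: 729
Level 1: 243
Level 2: 81
Level 3: 27
Level 4: 9
Level 5: 3
Level 6: 1

The root is level 0 and the size-1 base case is level 6 (the tree spans levels 0 through 6, i.e. 7 levels counting the root), so the depth is the number of divisions: log_3(729) = 6

The recursion tree depth is log_3(729) = 6. At each level, the problem size is divided by 3, so it takes 6 divisions to reduce to a base case of size 1. The algorithm makes 5 recursive calls at each level.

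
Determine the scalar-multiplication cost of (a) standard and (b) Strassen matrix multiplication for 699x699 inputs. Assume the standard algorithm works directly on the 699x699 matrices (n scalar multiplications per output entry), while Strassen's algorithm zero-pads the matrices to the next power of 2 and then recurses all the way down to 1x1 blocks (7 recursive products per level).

Matrix multiplication for 699x699 matrices:

Strassen's algorithm requires power-of-2 dimensions. Pad 699x699 to 1024x1024 (next power of 2).

Standard algorithm: 699^3 = 341532099 multiplications
Strassen's algorithm: 7^(log2(1024)) = 7^10 = 282475249 multiplications
Savings: 341532099 - 282475249 = 59056850 multiplications

Standard: 341532099 multiplications (699^3). Strassen: 282475249 multiplications (7^10, after padding to 1024x1024). Strassen reduces 8 recursive multiplications to 7 at each level.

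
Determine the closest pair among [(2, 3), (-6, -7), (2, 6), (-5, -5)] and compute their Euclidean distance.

Computing all pairwise distances among 4 points:

d((2, 3), (-6, -7)) = 12.8062
d((2, 3), (2, 6)) = 3.0
d((2, 3), (-5, -5)) = 10.6301
d((-6, -7), (2, 6)) = 15.2643
d((-6, -7), (-5, -5)) = 2.2361 <-- minimum
d((2, 6), (-5, -5)) = 13.0384

Closest pair: (-6, -7) and (-5, -5) with distance 2.2361

The closest pair is (-6, -7) and (-5, -5) with Euclidean distance 2.2361. For 4 points, brute-force pairwise comparison is shown above. For large n, the divide-and-conquer algorithm (sort by x, recurse on halves, check the dividing strip) achieves O(n log n).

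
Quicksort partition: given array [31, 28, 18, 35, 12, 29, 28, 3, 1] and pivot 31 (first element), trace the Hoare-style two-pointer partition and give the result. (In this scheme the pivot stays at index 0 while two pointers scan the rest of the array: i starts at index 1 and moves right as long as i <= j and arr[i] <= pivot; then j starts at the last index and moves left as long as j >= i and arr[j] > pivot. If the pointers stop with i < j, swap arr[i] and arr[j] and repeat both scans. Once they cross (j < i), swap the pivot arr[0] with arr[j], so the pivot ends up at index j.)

Hoare-style two-pointer partition with pivot = 31:

Initial array: [31, 28, 18, 35, 12, 29, 28, 3, 1]

Pointers start at i = 1, j = 8.
i stops at index 3 (arr[3]=35 > 31), j stops at index 8 (arr[8]=1 <= 31): swap arr[3] and arr[8], array becomes [31, 28, 18, 1, 12, 29, 28, 3, 35]
i ends at 8, j ends at 7: the pointers have crossed (j < i), so scanning stops.

Swap pivot arr[0] with arr[7] to place pivot at position 7: [3, 28, 18, 1, 12, 29, 28, 31, 35]
Pivot position: 7

After partitioning with pivot 31, the array becomes [3, 28, 18, 1, 12, 29, 28, 31, 35]. The pivot is placed at index 7. All elements to the left of the pivot are <= 31, and all elements to the right are > 31.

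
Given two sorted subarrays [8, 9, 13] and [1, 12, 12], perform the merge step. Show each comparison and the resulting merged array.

Merging process:

Compare 8 vs 1: take 1 from right. Merged: [1]
Compare 8 vs 12: take 8 from left. Merged: [1, 8]
Compare 9 vs 12: take 9 from left. Merged: [1, 8, 9]
Compare 13 vs 12: take 12 from right. Merged: [1, 8, 9, 12]
Compare 13 vs 12: take 12 from right. Merged: [1, 8, 9, 12, 12]
Append remaining from left: [13]. Merged: [1, 8, 9, 12, 12, 13]

Final merged array: [1, 8, 9, 12, 12, 13]
Total comparisons: 5

The merged array is [1, 8, 9, 12, 12, 13], requiring 5 comparisons. The merge step runs in O(n) time where n is the total number of elements.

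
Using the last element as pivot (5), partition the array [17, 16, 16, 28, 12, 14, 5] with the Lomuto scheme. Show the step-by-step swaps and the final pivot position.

Lomuto partition with pivot = 5:

Initial array: [17, 16, 16, 28, 12, 14, 5]

arr[0]=17 > 5: no swap
arr[1]=16 > 5: no swap
arr[2]=16 > 5: no swap
arr[3]=28 > 5: no swap
arr[4]=12 > 5: no swap
arr[5]=14 > 5: no swap

Place pivot at position 0: [5, 16, 16, 28, 12, 14, 17]
Pivot position: 0

After partitioning with pivot 5, the array becomes [5, 16, 16, 28, 12, 14, 17]. The pivot is placed at index 0. All elements to the left of the pivot are <= 5, and all elements to the right are > 5.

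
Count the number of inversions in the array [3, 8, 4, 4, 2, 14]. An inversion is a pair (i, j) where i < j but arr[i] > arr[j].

Finding inversions in [3, 8, 4, 4, 2, 14]:

(0, 4): arr[0]=3 > arr[4]=2
(1, 2): arr[1]=8 > arr[2]=4
(1, 3): arr[1]=8 > arr[3]=4
(1, 4): arr[1]=8 > arr[4]=2
(2, 4): arr[2]=4 > arr[4]=2
(3, 4): arr[3]=4 > arr[4]=2

Total inversions: 6

The array has 6 inversion(s): (0,4), (1,2), (1,3), (1,4), (2,4), (3,4). Each pair (i,j) satisfies i < j and arr[i] > arr[j].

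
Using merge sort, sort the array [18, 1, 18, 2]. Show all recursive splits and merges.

Merge sort trace:

Split: [18, 1, 18, 2] -> [18, 1] and [18, 2]
  Split: [18, 1] -> [18] and [1]
  Merge: [18] + [1] -> [1, 18]
  Split: [18, 2] -> [18] and [2]
  Merge: [18] + [2] -> [2, 18]
Merge: [1, 18] + [2, 18] -> [1, 2, 18, 18]

Final sorted array: [1, 2, 18, 18]

The merge sort proceeds by recursively splitting the array and merging sorted halves.
After all merges, the sorted array is [1, 2, 18, 18].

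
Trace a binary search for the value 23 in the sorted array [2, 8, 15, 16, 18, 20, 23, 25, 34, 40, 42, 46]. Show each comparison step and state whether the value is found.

Binary search for 23 in [2, 8, 15, 16, 18, 20, 23, 25, 34, 40, 42, 46]:

lo=0, hi=11, mid=5, arr[mid]=20 -> 20 < 23, search right half
lo=6, hi=11, mid=8, arr[mid]=34 -> 34 > 23, search left half
lo=6, hi=7, mid=6, arr[mid]=23 -> Found target at index 6!

Binary search finds 23 at index 6 after 3 comparisons. The search repeatedly halves the search space by comparing with the middle element.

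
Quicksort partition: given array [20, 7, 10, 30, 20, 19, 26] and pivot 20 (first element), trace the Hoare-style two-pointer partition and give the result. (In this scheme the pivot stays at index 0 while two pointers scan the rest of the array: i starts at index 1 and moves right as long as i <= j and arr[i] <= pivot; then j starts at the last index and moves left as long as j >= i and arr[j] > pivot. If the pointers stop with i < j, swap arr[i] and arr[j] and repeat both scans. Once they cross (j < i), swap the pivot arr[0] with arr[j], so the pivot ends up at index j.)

Hoare-style two-pointer partition with pivot = 20:

Initial array: [20, 7, 10, 30, 20, 19, 26]

Pointers start at i = 1, j = 6.
i stops at index 3 (arr[3]=30 > 20), j stops at index 5 (arr[5]=19 <= 20): swap arr[3] and arr[5], array becomes [20, 7, 10, 19, 20, 30, 26]
i ends at 5, j ends at 4: the pointers have crossed (j < i), so scanning stops.

Swap pivot arr[0] with arr[4] to place pivot at position 4: [20, 7, 10, 19, 20, 30, 26]
Pivot position: 4

After partitioning with pivot 20, the array becomes [20, 7, 10, 19, 20, 30, 26]. The pivot is placed at index 4. All elements to the left of the pivot are <= 20, and all elements to the right are > 20.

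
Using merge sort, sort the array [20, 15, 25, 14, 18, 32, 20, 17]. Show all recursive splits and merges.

Merge sort trace:

Split: [20, 15, 25, 14, 18, 32, 20, 17] -> [20, 15, 25, 14] and [18, 32, 20, 17]
  Split: [20, 15, 25, 14] -> [20, 15] and [25, 14]
    Split: [20, 15] -> [20] and [15]
    Merge: [20] + [15] -> [15, 20]
    Split: [25, 14] -> [25] and [14]
    Merge: [25] + [14] -> [14, 25]
  Merge: [15, 20] + [14, 25] -> [14, 15, 20, 25]
  Split: [18, 32, 20, 17] -> [18, 32] and [20, 17]
    Split: [18, 32] -> [18] and [32]
    Merge: [18] + [32] -> [18, 32]
    Split: [20, 17] -> [20] and [17]
    Merge: [20] + [17] -> [17, 20]
  Merge: [18, 32] + [17, 20] -> [17, 18, 20, 32]
Merge: [14, 15, 20, 25] + [17, 18, 20, 32] -> [14, 15, 17, 18, 20, 20, 25, 32]

Final sorted array: [14, 15, 17, 18, 20, 20, 25, 32]

The merge sort proceeds by recursively splitting the array and merging sorted halves.
After all merges, the sorted array is [14, 15, 17, 18, 20, 20, 25, 32].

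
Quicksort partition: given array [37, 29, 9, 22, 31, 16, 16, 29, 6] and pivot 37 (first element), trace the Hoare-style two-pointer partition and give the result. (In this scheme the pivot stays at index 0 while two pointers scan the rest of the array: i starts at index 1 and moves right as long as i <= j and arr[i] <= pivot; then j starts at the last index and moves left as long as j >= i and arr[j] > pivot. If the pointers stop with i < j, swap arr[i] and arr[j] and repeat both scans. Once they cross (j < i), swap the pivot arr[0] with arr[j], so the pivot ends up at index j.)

Hoare-style two-pointer partition with pivot = 37:

Initial array: [37, 29, 9, 22, 31, 16, 16, 29, 6]

Pointers start at i = 1, j = 8.
i ends at 9, j ends at 8: the pointers have crossed (j < i), so scanning stops.

Swap pivot arr[0] with arr[8] to place pivot at position 8: [6, 29, 9, 22, 31, 16, 16, 29, 37]
Pivot position: 8

After partitioning with pivot 37, the array becomes [6, 29, 9, 22, 31, 16, 16, 29, 37]. The pivot is placed at index 8. All elements to the left of the pivot are <= 37, and all elements to the right are > 37.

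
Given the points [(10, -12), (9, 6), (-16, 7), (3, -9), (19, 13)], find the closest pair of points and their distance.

Computing all pairwise distances among 5 points:

d((10, -12), (9, 6)) = 18.0278
d((10, -12), (-16, 7)) = 32.2025
d((10, -12), (3, -9)) = 7.6158 <-- minimum
d((10, -12), (19, 13)) = 26.5707
d((9, 6), (-16, 7)) = 25.02
d((9, 6), (3, -9)) = 16.1555
d((9, 6), (19, 13)) = 12.2066
d((-16, 7), (3, -9)) = 24.8395
d((-16, 7), (19, 13)) = 35.5106
d((3, -9), (19, 13)) = 27.2029

Closest pair: (10, -12) and (3, -9) with distance 7.6158

The closest pair is (10, -12) and (3, -9) with Euclidean distance 7.6158. For 5 points, brute-force pairwise comparison is shown above. For large n, the divide-and-conquer algorithm (sort by x, recurse on halves, check the dividing strip) achieves O(n log n).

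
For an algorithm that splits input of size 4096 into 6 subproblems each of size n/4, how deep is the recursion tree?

For divide and conquer with division factor 4:

Problem sizes at each level:
Level 0: 4096
Level 1: 1024
Level 2: 256
Level 3: 64
Level 4: 16
Level 5: 4
Level 6: 1

The root is level 0 and the size-1 base case is level 6 (the tree spans levels 0 through 6, i.e. 7 levels counting the root), so the depth is the number of divisions: log_4(4096) = 6

The recursion tree depth is log_4(4096) = 6. At each level, the problem size is divided by 4, so it takes 6 divisions to reduce to a base case of size 1. The algorithm makes 6 recursive calls at each level.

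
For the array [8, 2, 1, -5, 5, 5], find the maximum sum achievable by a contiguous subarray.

Using Kadane's algorithm on [8, 2, 1, -5, 5, 5]:

Scanning through the array:
Position 1 (value 2): max_ending_here = 10, max_so_far = 10
Position 2 (value 1): max_ending_here = 11, max_so_far = 11
Position 3 (value -5): max_ending_here = 6, max_so_far = 11
Position 4 (value 5): max_ending_here = 11, max_so_far = 11
Position 5 (value 5): max_ending_here = 16, max_so_far = 16

Maximum subarray: [8, 2, 1, -5, 5, 5]
Maximum sum: 16

The maximum subarray is [8, 2, 1, -5, 5, 5] with sum 16. This subarray runs from index 0 to index 5.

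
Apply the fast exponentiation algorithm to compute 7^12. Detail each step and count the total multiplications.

Computing 7^12 by squaring (build up from 7^1; each line after the first costs one multiplication):

7^1 = 7
7^2 = (7^1)^2 = 7^2 = 49
7^3 = 7 * 7^2 = 7 * 49 = 343
7^6 = (7^3)^2 = 343^2 = 117649
7^12 = (7^6)^2 = 117649^2 = 13841287201

Result: 13841287201
Multiplications needed: 4 (4 lines after 7^1)

7^12 = 13841287201. Using exponentiation by squaring, this requires 4 multiplications. The key idea: if the exponent is even, square the half-power; if odd, multiply by the base once.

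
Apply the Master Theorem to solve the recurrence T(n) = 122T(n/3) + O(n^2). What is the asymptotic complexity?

Master Theorem for T(n) = 122T(n/3) + O(n^2):

a = 122, b = 3, c = 2
log_b(a) = log_3(122) = 4.3728

Case 1: c = 2 < log_3(122) = 4.3728
T(n) = O(n^(log_3 122))

For T(n) = 122T(n/3) + O(n^2): log_3(122) = 4.3728. This is Case 1 of the Master Theorem (c < log_b(a), work dominated by leaves), giving O(n^(log_3 122)).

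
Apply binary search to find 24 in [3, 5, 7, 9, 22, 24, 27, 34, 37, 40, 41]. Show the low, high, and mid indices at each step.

Binary search for 24 in [3, 5, 7, 9, 22, 24, 27, 34, 37, 40, 41]:

lo=0, hi=10, mid=5, arr[mid]=24 -> Found target at index 5!

Binary search finds 24 at index 5 after 1 comparisons. The search repeatedly halves the search space by comparing with the middle element.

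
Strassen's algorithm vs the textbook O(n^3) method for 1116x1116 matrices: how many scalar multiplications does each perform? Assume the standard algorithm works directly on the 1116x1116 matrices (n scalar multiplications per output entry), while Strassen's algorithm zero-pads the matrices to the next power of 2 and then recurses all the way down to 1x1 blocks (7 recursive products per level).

Matrix multiplication for 1116x1116 matrices:

Strassen's algorithm requires power-of-2 dimensions. Pad 1116x1116 to 2048x2048 (next power of 2).

Standard algorithm: 1116^3 = 1389928896 multiplications
Strassen's algorithm: 7^(log2(2048)) = 7^11 = 1977326743 multiplications
Difference: 1389928896 - 1977326743 = -587397847 (Strassen uses MORE here due to padding overhead — for small or just-over-power-of-2 n, padding can outweigh the per-level savings)

Standard: 1389928896 multiplications (1116^3). Strassen: 1977326743 multiplications (7^11, after padding to 2048x2048). Strassen reduces 8 recursive multiplications to 7 at each level.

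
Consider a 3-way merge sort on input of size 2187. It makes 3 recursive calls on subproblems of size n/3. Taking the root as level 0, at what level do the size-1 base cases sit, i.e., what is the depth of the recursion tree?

For divide and conquer with division factor 3:

Problem sizes at each level:
Level 0: 2187
Level 1: 729
Level 2: 243
Level 3: 81
Level 4: 27
Level 5: 9
Level 6: 3
Level 7: 1

The root is level 0 and the size-1 base case is level 7 (the tree spans levels 0 through 7, i.e. 8 levels counting the root), so the depth is the number of divisions: log_3(2187) = 7

The recursion tree depth is log_3(2187) = 7. At each level, the problem size is divided by 3, so it takes 7 divisions to reduce to a base case of size 1. The algorithm makes 3 recursive calls at each level.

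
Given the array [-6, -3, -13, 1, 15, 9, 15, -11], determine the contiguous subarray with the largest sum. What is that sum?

Using Kadane's algorithm on [-6, -3, -13, 1, 15, 9, 15, -11]:

Scanning through the array:
Position 1 (value -3): max_ending_here = -3, max_so_far = -3
Position 2 (value -13): max_ending_here = -13, max_so_far = -3
Position 3 (value 1): max_ending_here = 1, max_so_far = 1
Position 4 (value 15): max_ending_here = 16, max_so_far = 16
Position 5 (value 9): max_ending_here = 25, max_so_far = 25
Position 6 (value 15): max_ending_here = 40, max_so_far = 40
Position 7 (value -11): max_ending_here = 29, max_so_far = 40

Maximum subarray: [1, 15, 9, 15]
Maximum sum: 40

The maximum subarray is [1, 15, 9, 15] with sum 40. This subarray runs from index 3 to index 6.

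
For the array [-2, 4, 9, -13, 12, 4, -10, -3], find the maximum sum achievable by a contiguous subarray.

Using Kadane's algorithm on [-2, 4, 9, -13, 12, 4, -10, -3]:

Scanning through the array:
Position 1 (value 4): max_ending_here = 4, max_so_far = 4
Position 2 (value 9): max_ending_here = 13, max_so_far = 13
Position 3 (value -13): max_ending_here = 0, max_so_far = 13
Position 4 (value 12): max_ending_here = 12, max_so_far = 13
Position 5 (value 4): max_ending_here = 16, max_so_far = 16
Position 6 (value -10): max_ending_here = 6, max_so_far = 16
Position 7 (value -3): max_ending_here = 3, max_so_far = 16

Maximum subarray: [4, 9, -13, 12, 4]
Maximum sum: 16

The maximum subarray is [4, 9, -13, 12, 4] with sum 16. This subarray runs from index 1 to index 5.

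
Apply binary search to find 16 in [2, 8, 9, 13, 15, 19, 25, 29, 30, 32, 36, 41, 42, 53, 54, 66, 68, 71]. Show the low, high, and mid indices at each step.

Binary search for 16 in [2, 8, 9, 13, 15, 19, 25, 29, 30, 32, 36, 41, 42, 53, 54, 66, 68, 71]:

lo=0, hi=17, mid=8, arr[mid]=30 -> 30 > 16, search left half
lo=0, hi=7, mid=3, arr[mid]=13 -> 13 < 16, search right half
lo=4, hi=7, mid=5, arr[mid]=19 -> 19 > 16, search left half
lo=4, hi=4, mid=4, arr[mid]=15 -> 15 < 16, search right half
lo=5 > hi=4, target 16 not found

Binary search determines that 16 is not in the array after 4 comparisons. The search space was exhausted without finding the target.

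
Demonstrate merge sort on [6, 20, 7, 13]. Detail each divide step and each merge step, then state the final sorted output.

Merge sort trace:

Split: [6, 20, 7, 13] -> [6, 20] and [7, 13]
  Split: [6, 20] -> [6] and [20]
  Merge: [6] + [20] -> [6, 20]
  Split: [7, 13] -> [7] and [13]
  Merge: [7] + [13] -> [7, 13]
Merge: [6, 20] + [7, 13] -> [6, 7, 13, 20]

Final sorted array: [6, 7, 13, 20]

The merge sort proceeds by recursively splitting the array and merging sorted halves.
After all merges, the sorted array is [6, 7, 13, 20].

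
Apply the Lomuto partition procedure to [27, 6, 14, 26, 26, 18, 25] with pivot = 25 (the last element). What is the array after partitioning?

Lomuto partition with pivot = 25:

Initial array: [27, 6, 14, 26, 26, 18, 25]

arr[0]=27 > 25: no swap
arr[1]=6 <= 25: swap with position 0, array becomes [6, 27, 14, 26, 26, 18, 25]
arr[2]=14 <= 25: swap with position 1, array becomes [6, 14, 27, 26, 26, 18, 25]
arr[3]=26 > 25: no swap
arr[4]=26 > 25: no swap
arr[5]=18 <= 25: swap with position 2, array becomes [6, 14, 18, 26, 26, 27, 25]

Place pivot at position 3: [6, 14, 18, 25, 26, 27, 26]
Pivot position: 3

After partitioning with pivot 25, the array becomes [6, 14, 18, 25, 26, 27, 26]. The pivot is placed at index 3. All elements to the left of the pivot are <= 25, and all elements to the right are > 25.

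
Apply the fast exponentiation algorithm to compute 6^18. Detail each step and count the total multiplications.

Computing 6^18 by squaring (build up from 6^1; each line after the first costs one multiplication):

6^1 = 6
6^2 = (6^1)^2 = 6^2 = 36
6^4 = (6^2)^2 = 36^2 = 1296
6^8 = (6^4)^2 = 1296^2 = 1679616
6^9 = 6 * 6^8 = 6 * 1679616 = 10077696
6^18 = (6^9)^2 = 10077696^2 = 101559956668416

Result: 101559956668416
Multiplications needed: 5 (5 lines after 6^1)

6^18 = 101559956668416. Using exponentiation by squaring, this requires 5 multiplications. The key idea: if the exponent is even, square the half-power; if odd, multiply by the base once.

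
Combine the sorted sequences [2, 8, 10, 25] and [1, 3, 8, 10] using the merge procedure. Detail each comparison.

Merging process:

Compare 2 vs 1: take 1 from right. Merged: [1]
Compare 2 vs 3: take 2 from left. Merged: [1, 2]
Compare 8 vs 3: take 3 from right. Merged: [1, 2, 3]
Compare 8 vs 8: take 8 from left. Merged: [1, 2, 3, 8]
Compare 10 vs 8: take 8 from right. Merged: [1, 2, 3, 8, 8]
Compare 10 vs 10: take 10 from left. Merged: [1, 2, 3, 8, 8, 10]
Compare 25 vs 10: take 10 from right. Merged: [1, 2, 3, 8, 8, 10, 10]
Append remaining from left: [25]. Merged: [1, 2, 3, 8, 8, 10, 10, 25]

Final merged array: [1, 2, 3, 8, 8, 10, 10, 25]
Total comparisons: 7

The merged array is [1, 2, 3, 8, 8, 10, 10, 25], requiring 7 comparisons. The merge step runs in O(n) time where n is the total number of elements.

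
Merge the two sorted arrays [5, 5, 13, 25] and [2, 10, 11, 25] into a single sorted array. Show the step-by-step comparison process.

Merging process:

Compare 5 vs 2: take 2 from right. Merged: [2]
Compare 5 vs 10: take 5 from left. Merged: [2, 5]
Compare 5 vs 10: take 5 from left. Merged: [2, 5, 5]
Compare 13 vs 10: take 10 from right. Merged: [2, 5, 5, 10]
Compare 13 vs 11: take 11 from right. Merged: [2, 5, 5, 10, 11]
Compare 13 vs 25: take 13 from left. Merged: [2, 5, 5, 10, 11, 13]
Compare 25 vs 25: take 25 from left. Merged: [2, 5, 5, 10, 11, 13, 25]
Append remaining from right: [25]. Merged: [2, 5, 5, 10, 11, 13, 25, 25]

Final merged array: [2, 5, 5, 10, 11, 13, 25, 25]
Total comparisons: 7

The merged array is [2, 5, 5, 10, 11, 13, 25, 25], requiring 7 comparisons. The merge step runs in O(n) time where n is the total number of elements.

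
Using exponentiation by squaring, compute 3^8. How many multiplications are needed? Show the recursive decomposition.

Computing 3^8 by squaring (build up from 3^1; each line after the first costs one multiplication):

3^1 = 3
3^2 = (3^1)^2 = 3^2 = 9
3^4 = (3^2)^2 = 9^2 = 81
3^8 = (3^4)^2 = 81^2 = 6561

Result: 6561
Multiplications needed: 3 (3 lines after 3^1)

3^8 = 6561. Using exponentiation by squaring, this requires 3 multiplications. The key idea: if the exponent is even, square the half-power; if odd, multiply by the base once.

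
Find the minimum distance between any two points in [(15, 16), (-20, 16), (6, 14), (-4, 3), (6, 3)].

Computing all pairwise distances among 5 points:

d((15, 16), (-20, 16)) = 35.0
d((15, 16), (6, 14)) = 9.2195 <-- minimum
d((15, 16), (-4, 3)) = 23.0217
d((15, 16), (6, 3)) = 15.8114
d((-20, 16), (6, 14)) = 26.0768
d((-20, 16), (-4, 3)) = 20.6155
d((-20, 16), (6, 3)) = 29.0689
d((6, 14), (-4, 3)) = 14.8661
d((6, 14), (6, 3)) = 11.0
d((-4, 3), (6, 3)) = 10.0

Closest pair: (15, 16) and (6, 14) with distance 9.2195

The closest pair is (15, 16) and (6, 14) with Euclidean distance 9.2195. For 5 points, brute-force pairwise comparison is shown above. For large n, the divide-and-conquer algorithm (sort by x, recurse on halves, check the dividing strip) achieves O(n log n).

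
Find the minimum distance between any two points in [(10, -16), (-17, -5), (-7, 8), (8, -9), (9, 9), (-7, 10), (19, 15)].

Computing all pairwise distances among 7 points:

d((10, -16), (-17, -5)) = 29.1548
d((10, -16), (-7, 8)) = 29.4109
d((10, -16), (8, -9)) = 7.2801
d((10, -16), (9, 9)) = 25.02
d((10, -16), (-7, 10)) = 31.0644
d((10, -16), (19, 15)) = 32.28
d((-17, -5), (-7, 8)) = 16.4012
d((-17, -5), (8, -9)) = 25.318
d((-17, -5), (9, 9)) = 29.5296
d((-17, -5), (-7, 10)) = 18.0278
d((-17, -5), (19, 15)) = 41.1825
d((-7, 8), (8, -9)) = 22.6716
d((-7, 8), (9, 9)) = 16.0312
d((-7, 8), (-7, 10)) = 2.0 <-- minimum
d((-7, 8), (19, 15)) = 26.9258
d((8, -9), (9, 9)) = 18.0278
d((8, -9), (-7, 10)) = 24.2074
d((8, -9), (19, 15)) = 26.4008
d((9, 9), (-7, 10)) = 16.0312
d((9, 9), (19, 15)) = 11.6619
d((-7, 10), (19, 15)) = 26.4764

Closest pair: (-7, 8) and (-7, 10) with distance 2.0

The closest pair is (-7, 8) and (-7, 10) with Euclidean distance 2.0. For 7 points, brute-force pairwise comparison is shown above. For large n, the divide-and-conquer algorithm (sort by x, recurse on halves, check the dividing strip) achieves O(n log n).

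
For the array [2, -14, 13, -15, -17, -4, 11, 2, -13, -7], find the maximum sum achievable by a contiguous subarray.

Using Kadane's algorithm on [2, -14, 13, -15, -17, -4, 11, 2, -13, -7]:

Scanning through the array:
Position 1 (value -14): max_ending_here = -12, max_so_far = 2
Position 2 (value 13): max_ending_here = 13, max_so_far = 13
Position 3 (value -15): max_ending_here = -2, max_so_far = 13
Position 4 (value -17): max_ending_here = -17, max_so_far = 13
Position 5 (value -4): max_ending_here = -4, max_so_far = 13
Position 6 (value 11): max_ending_here = 11, max_so_far = 13
Position 7 (value 2): max_ending_here = 13, max_so_far = 13
Position 8 (value -13): max_ending_here = 0, max_so_far = 13
Position 9 (value -7): max_ending_here = -7, max_so_far = 13

Maximum subarray: [13]
Maximum sum: 13

The maximum subarray is [13] with sum 13. This subarray runs from index 2 to index 2.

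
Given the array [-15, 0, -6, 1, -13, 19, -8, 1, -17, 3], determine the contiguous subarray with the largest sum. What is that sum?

Using Kadane's algorithm on [-15, 0, -6, 1, -13, 19, -8, 1, -17, 3]:

Scanning through the array:
Position 1 (value 0): max_ending_here = 0, max_so_far = 0
Position 2 (value -6): max_ending_here = -6, max_so_far = 0
Position 3 (value 1): max_ending_here = 1, max_so_far = 1
Position 4 (value -13): max_ending_here = -12, max_so_far = 1
Position 5 (value 19): max_ending_here = 19, max_so_far = 19
Position 6 (value -8): max_ending_here = 11, max_so_far = 19
Position 7 (value 1): max_ending_here = 12, max_so_far = 19
Position 8 (value -17): max_ending_here = -5, max_so_far = 19
Position 9 (value 3): max_ending_here = 3, max_so_far = 19

Maximum subarray: [19]
Maximum sum: 19

The maximum subarray is [19] with sum 19. This subarray runs from index 5 to index 5.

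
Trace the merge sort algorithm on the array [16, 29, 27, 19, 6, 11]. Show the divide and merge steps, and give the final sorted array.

Merge sort trace:

Split: [16, 29, 27, 19, 6, 11] -> [16, 29, 27] and [19, 6, 11]
  Split: [16, 29, 27] -> [16] and [29, 27]
    Split: [29, 27] -> [29] and [27]
    Merge: [29] + [27] -> [27, 29]
  Merge: [16] + [27, 29] -> [16, 27, 29]
  Split: [19, 6, 11] -> [19] and [6, 11]
    Split: [6, 11] -> [6] and [11]
    Merge: [6] + [11] -> [6, 11]
  Merge: [19] + [6, 11] -> [6, 11, 19]
Merge: [16, 27, 29] + [6, 11, 19] -> [6, 11, 16, 19, 27, 29]

Final sorted array: [6, 11, 16, 19, 27, 29]

The merge sort proceeds by recursively splitting the array and merging sorted halves.
After all merges, the sorted array is [6, 11, 16, 19, 27, 29].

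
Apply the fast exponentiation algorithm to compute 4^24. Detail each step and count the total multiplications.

Computing 4^24 by squaring (build up from 4^1; each line after the first costs one multiplication):

4^1 = 4
4^2 = (4^1)^2 = 4^2 = 16
4^3 = 4 * 4^2 = 4 * 16 = 64
4^6 = (4^3)^2 = 64^2 = 4096
4^12 = (4^6)^2 = 4096^2 = 16777216
4^24 = (4^12)^2 = 16777216^2 = 281474976710656

Result: 281474976710656
Multiplications needed: 5 (5 lines after 4^1)

4^24 = 281474976710656. Using exponentiation by squaring, this requires 5 multiplications. The key idea: if the exponent is even, square the half-power; if odd, multiply by the base once.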